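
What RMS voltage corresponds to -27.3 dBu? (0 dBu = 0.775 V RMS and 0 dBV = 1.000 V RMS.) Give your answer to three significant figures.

V = 0.775 V × 10^(-27.3/20).
= 0.775 × 0.04315 = 0.0334 V.

0.0334 V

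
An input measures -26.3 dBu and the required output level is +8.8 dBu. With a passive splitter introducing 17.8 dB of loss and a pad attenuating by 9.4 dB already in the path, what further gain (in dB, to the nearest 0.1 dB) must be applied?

62.3 dB

The required make-up gain is the shortfall in the dB sum.
G = +8.8 − (-26.3) + 17.8 + 9.4 = 62.3 dB.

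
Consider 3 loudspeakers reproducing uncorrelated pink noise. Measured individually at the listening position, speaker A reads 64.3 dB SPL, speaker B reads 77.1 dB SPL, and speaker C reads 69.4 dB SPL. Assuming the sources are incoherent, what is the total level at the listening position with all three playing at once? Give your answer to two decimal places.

Incoherent sources sum as intensities:
L_total = 10·log₁₀(10^(64.3/10) + 10^(77.1/10) + 10^(69.4/10)) = 10·log₁₀(62690000) = 77.97 dB SPL.

77.97 dB SPL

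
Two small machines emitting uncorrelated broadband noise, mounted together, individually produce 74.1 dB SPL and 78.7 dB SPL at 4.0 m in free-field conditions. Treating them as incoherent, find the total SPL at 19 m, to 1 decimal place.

Combined at 4.0 m: 10·log₁₀(10^(74.1/10)+10^(78.7/10)) = 79.99 dB SPL.
Then apply −20·log₁₀(19/4.0) = -13.53 dB → 66.5 dB SPL.

66.5 dB SPL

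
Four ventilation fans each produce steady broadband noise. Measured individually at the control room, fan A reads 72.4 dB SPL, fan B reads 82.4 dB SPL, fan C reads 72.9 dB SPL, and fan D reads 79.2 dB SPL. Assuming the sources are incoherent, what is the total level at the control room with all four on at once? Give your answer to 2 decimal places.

Uncorrelated sources add in intensity (power), not in dB.
L_total = 10·log₁₀(10^(72.4/10) + 10^(82.4/10) + 10^(72.9/10) + 10^(79.2/10)) = 10·log₁₀(293800000) = 84.68 dB SPL.

84.68 dB SPL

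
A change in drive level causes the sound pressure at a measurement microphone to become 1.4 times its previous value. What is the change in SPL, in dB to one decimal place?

SPL change from a pressure ratio uses the 20·log₁₀ form:
20·log₁₀(1.4) = 2.9 dB.

2.9 dB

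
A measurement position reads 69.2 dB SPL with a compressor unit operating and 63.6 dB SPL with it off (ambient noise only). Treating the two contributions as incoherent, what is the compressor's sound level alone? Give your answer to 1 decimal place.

Remove the background by subtracting linear intensities:
L_src = 10·log₁₀(10^(69.2/10) − 10^(63.6/10)) = 10·log₁₀(6027000) = 67.8 dB SPL.

67.8 dB SPL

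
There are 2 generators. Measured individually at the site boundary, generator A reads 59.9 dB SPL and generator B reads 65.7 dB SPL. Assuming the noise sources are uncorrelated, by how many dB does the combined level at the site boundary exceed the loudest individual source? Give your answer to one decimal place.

Uncorrelated sources add in intensity (power), not in dB.
L_total = 10·log₁₀(10^(59.9/10) + 10^(65.7/10)) = 66.71 dB SPL.
Excess over the loudest (65.7 dB): 66.71 − 65.7 = 1.0 dB.

1.0 dB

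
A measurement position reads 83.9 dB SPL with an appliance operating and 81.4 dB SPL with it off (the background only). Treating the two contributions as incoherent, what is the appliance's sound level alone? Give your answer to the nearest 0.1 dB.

80.3 dB SPL

Remove the background by subtracting linear intensities:
L_src = 10·log₁₀(10^(83.9/10) − 10^(81.4/10)) = 10·log₁₀(107400000) = 80.3 dB SPL.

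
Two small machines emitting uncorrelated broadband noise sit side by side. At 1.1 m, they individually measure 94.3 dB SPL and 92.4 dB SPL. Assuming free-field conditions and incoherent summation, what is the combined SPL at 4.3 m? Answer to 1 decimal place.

Combined at 1.1 m: 10·log₁₀(10^(94.3/10)+10^(92.4/10)) = 96.46 dB SPL.
Then apply −20·log₁₀(4.3/1.1) = -11.84 dB → 84.6 dB SPL.

84.6 dB SPL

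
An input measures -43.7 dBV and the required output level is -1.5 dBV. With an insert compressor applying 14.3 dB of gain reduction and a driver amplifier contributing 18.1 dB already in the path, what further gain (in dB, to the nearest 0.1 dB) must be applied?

The required make-up gain is the shortfall in the dB sum.
G = -1.5 − (-43.7) + 14.3 − 18.1 = 38.4 dB.

38.4 dB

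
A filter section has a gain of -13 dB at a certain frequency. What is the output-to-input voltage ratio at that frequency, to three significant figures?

Voltage ratio = 10^(dB/20).
10^(-13/20) = 10^(-0.6500) = 0.224.

0.224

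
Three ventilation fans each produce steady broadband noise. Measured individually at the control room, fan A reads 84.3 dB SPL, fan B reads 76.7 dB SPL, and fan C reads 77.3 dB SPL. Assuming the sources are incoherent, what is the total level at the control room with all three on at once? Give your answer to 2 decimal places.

85.68 dB SPL

Incoherent sources sum as intensities:
L_total = 10·log₁₀(10^(84.3/10) + 10^(76.7/10) + 10^(77.3/10)) = 10·log₁₀(369600000) = 85.68 dB SPL.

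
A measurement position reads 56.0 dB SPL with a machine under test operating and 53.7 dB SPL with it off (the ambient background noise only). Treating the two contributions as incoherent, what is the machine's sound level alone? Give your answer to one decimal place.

52.1 dB SPL

Background correction is a power subtraction:
L_src = 10·log₁₀(10^(56.0/10) − 10^(53.7/10)) = 10·log₁₀(163700) = 52.1 dB SPL.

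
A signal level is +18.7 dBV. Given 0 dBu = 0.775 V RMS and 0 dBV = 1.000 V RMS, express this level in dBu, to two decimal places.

+20.91 dBu

The offset between the scales is 20·log₁₀(0.775/1.000) = −2.214 dB.
So dBu = +18.7 + 2.214 = +20.91 dBu.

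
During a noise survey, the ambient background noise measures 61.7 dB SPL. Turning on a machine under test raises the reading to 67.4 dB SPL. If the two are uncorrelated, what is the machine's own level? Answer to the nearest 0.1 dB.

Background correction is a power subtraction:
L_src = 10·log₁₀(10^(67.4/10) − 10^(61.7/10)) = 10·log₁₀(4016000) = 66.0 dB SPL.

66.0 dB SPL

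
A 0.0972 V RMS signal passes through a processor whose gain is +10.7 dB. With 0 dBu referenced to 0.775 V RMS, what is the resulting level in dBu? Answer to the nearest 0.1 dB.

Input level: 20·log₁₀(0.0972/0.775) = -18.03 dBu.
Output: -18.03 + 10.7 = -7.3 dBu.

-7.3 dBu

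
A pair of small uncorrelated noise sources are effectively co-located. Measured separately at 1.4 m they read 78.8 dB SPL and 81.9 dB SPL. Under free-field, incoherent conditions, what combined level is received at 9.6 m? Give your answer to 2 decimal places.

Combined at 1.4 m: 10·log₁₀(10^(78.8/10)+10^(81.9/10)) = 83.631 dB SPL.
Then apply −20·log₁₀(9.6/1.4) = -16.723 dB → 66.91 dB SPL.

66.91 dB SPL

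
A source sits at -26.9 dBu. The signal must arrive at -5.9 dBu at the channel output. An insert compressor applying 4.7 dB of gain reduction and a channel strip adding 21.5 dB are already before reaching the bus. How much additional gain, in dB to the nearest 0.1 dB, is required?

The required make-up gain is the shortfall in the dB sum.
G = -5.9 − (-26.9) + 4.7 − 21.5 = 4.2 dB.

4.2 dB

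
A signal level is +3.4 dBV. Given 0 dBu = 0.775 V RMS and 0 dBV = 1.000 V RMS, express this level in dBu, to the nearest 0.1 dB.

The offset between the scales is 20·log₁₀(0.775/1.000) = −2.214 dB.
So dBu = +3.4 + 2.214 = +5.6 dBu.

+5.6 dBu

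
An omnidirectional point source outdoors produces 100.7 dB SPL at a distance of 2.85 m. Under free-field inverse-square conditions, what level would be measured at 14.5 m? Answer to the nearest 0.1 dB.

86.6 dB SPL

For a point source in a free field, ΔL = −20·log₁₀(d₂/d₁).
ΔL = −20·log₁₀(14.5/2.85) = -14.13 dB, so L₂ = 100.7 + (-14.13) = 86.6 dB SPL.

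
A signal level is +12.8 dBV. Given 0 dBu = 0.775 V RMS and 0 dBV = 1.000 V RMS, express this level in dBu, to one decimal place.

+15.0 dBu

The offset between the scales is 20·log₁₀(0.775/1.000) = −2.214 dB.
So dBu = +12.8 + 2.214 = +15.0 dBu.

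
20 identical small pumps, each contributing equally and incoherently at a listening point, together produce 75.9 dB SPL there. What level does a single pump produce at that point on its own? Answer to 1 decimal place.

20 equal incoherent sources add 10·log₁₀(20) = 13.01 dB over one source.
L_one = 75.9 − 13.01 = 62.9 dB SPL.

62.9 dB SPL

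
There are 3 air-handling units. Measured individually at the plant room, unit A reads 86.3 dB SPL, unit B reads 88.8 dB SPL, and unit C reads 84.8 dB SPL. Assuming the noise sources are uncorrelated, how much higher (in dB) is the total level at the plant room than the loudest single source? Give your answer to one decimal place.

Add the sources as powers (linear), then convert back to dB:
L_total = 10·log₁₀(10^(86.3/10) + 10^(88.8/10) + 10^(84.8/10)) = 91.72 dB SPL.
Excess over the loudest (88.8 dB): 91.72 − 88.8 = 2.9 dB.

2.9 dB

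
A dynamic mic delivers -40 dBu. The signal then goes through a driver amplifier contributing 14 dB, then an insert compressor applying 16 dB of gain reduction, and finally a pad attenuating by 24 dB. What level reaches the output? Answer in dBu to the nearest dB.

Cascaded gains and losses add directly in dB.
-40 + 14 − 16 − 24 = -66 dBu.

-66 dBu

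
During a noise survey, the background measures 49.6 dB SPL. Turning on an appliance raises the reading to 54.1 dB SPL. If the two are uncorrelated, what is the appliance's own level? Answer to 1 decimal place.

Background correction is a power subtraction:
L_src = 10·log₁₀(10^(54.1/10) − 10^(49.6/10)) = 10·log₁₀(165800) = 52.2 dB SPL.

52.2 dB SPL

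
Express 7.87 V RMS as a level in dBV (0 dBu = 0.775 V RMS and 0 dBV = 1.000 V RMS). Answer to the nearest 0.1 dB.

dBV = 20·log₁₀(V / 1.000 V).
20·log₁₀(7.87/1.000) = +17.9 dBV.

+17.9 dBV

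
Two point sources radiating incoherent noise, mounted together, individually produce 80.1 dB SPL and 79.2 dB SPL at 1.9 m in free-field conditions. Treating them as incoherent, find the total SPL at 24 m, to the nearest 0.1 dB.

Combined at 1.9 m: 10·log₁₀(10^(80.1/10)+10^(79.2/10)) = 82.68 dB SPL.
Then apply −20·log₁₀(24/1.9) = -22.03 dB → 60.7 dB SPL.

60.7 dB SPL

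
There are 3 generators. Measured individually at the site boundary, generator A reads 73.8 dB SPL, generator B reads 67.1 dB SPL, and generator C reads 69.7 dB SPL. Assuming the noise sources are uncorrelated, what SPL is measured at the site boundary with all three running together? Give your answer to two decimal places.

75.85 dB SPL

Add the sources as powers (linear), then convert back to dB:
L_total = 10·log₁₀(10^(73.8/10) + 10^(67.1/10) + 10^(69.7/10)) = 10·log₁₀(38450000) = 75.85 dB SPL.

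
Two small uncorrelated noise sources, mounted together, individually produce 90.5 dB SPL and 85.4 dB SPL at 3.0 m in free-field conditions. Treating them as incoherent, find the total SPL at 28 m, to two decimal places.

Combined at 3.0 m: 10·log₁₀(10^(90.5/10)+10^(85.4/10)) = 91.669 dB SPL.
Then apply −20·log₁₀(28/3.0) = -19.401 dB → 72.27 dB SPL.

72.27 dB SPL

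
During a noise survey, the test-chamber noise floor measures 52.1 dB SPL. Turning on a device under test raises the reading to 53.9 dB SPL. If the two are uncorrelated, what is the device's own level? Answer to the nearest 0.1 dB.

Background correction is a power subtraction:
L_src = 10·log₁₀(10^(53.9/10) − 10^(52.1/10)) = 10·log₁₀(83290) = 49.2 dB SPL.

49.2 dB SPL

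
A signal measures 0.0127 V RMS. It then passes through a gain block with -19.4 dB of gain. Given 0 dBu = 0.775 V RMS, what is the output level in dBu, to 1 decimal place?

-55.1 dBu

Input level: 20·log₁₀(0.0127/0.775) = -35.71 dBu.
Output: -35.71 − 19.4 = -55.1 dBu.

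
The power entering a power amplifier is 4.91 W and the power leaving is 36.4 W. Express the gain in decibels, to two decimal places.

Power ratio → dB uses the 10·log₁₀ form:
10·log₁₀(36.4/4.91) = 10·log₁₀(7.413) = 8.70 dB.

8.70 dB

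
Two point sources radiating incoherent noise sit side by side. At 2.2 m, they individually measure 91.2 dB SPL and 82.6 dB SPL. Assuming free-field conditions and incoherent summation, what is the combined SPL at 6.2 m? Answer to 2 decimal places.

Combined at 2.2 m: 10·log₁₀(10^(91.2/10)+10^(82.6/10)) = 91.762 dB SPL.
Then apply −20·log₁₀(6.2/2.2) = -8.999 dB → 82.76 dB SPL.

82.76 dB SPL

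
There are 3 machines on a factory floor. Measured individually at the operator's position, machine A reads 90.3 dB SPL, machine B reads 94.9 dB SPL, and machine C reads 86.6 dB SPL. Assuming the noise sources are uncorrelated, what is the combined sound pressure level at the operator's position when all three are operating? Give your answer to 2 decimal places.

Add the sources as powers (linear), then convert back to dB:
L_total = 10·log₁₀(10^(90.3/10) + 10^(94.9/10) + 10^(86.6/10)) = 10·log₁₀(4619000000) = 96.65 dB SPL.

96.65 dB SPL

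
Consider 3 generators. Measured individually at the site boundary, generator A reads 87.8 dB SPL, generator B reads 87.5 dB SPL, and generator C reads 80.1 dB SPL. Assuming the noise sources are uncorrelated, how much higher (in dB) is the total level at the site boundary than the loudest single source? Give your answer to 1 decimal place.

3.2 dB

Add the sources as powers (linear), then convert back to dB:
L_total = 10·log₁₀(10^(87.8/10) + 10^(87.5/10) + 10^(80.1/10)) = 91.03 dB SPL.
Excess over the loudest (87.8 dB): 91.03 − 87.8 = 3.2 dB.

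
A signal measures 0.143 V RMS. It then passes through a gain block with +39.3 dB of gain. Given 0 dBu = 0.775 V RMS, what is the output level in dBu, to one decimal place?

+24.6 dBu

Input level: 20·log₁₀(0.143/0.775) = -14.68 dBu.
Output: -14.68 + 39.3 = +24.6 dBu.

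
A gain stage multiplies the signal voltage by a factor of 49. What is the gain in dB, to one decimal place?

Voltage ratio → dB uses the 20·log₁₀ form:
20·log₁₀(49) = 33.8 dB.

33.8 dB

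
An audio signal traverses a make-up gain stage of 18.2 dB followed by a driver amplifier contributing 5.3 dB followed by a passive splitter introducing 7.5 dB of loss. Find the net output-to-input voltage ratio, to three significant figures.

6.31

Net gain = 18.2 + 5.3 + (−7.5) = 16.0 dB.
Voltage ratio = 10^(16.0/20) = 6.31.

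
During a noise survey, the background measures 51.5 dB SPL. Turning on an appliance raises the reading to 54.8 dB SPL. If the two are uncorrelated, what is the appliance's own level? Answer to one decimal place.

Background correction is a power subtraction:
L_src = 10·log₁₀(10^(54.8/10) − 10^(51.5/10)) = 10·log₁₀(160700) = 52.1 dB SPL.

52.1 dB SPL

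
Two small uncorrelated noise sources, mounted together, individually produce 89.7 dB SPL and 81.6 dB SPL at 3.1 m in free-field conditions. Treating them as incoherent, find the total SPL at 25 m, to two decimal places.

Combined at 3.1 m: 10·log₁₀(10^(89.7/10)+10^(81.6/10)) = 90.325 dB SPL.
Then apply −20·log₁₀(25/3.1) = -18.132 dB → 72.19 dB SPL.

72.19 dB SPL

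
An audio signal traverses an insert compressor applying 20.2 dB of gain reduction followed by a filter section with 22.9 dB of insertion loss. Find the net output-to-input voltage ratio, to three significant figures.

Net gain = (−20.2) + (−22.9) = -43.1 dB.
Voltage ratio = 10^(-43.1/20) = 0.00700.

0.00700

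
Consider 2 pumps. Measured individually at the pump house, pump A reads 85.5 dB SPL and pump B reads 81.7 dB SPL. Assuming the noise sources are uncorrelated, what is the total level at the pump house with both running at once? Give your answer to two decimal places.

87.01 dB SPL

Add the sources as powers (linear), then convert back to dB:
L_total = 10·log₁₀(10^(85.5/10) + 10^(81.7/10)) = 10·log₁₀(502700000) = 87.01 dB SPL.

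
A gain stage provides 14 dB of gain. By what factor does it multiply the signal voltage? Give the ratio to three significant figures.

5.01

Voltage ratio = 10^(dB/20).
10^(14/20) = 10^(0.7000) = 5.01.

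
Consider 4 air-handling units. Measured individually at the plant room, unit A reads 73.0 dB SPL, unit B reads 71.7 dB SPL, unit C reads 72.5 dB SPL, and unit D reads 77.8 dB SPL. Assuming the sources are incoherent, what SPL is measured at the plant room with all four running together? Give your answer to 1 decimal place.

Uncorrelated sources add in intensity (power), not in dB.
L_total = 10·log₁₀(10^(73.0/10) + 10^(71.7/10) + 10^(72.5/10) + 10^(77.8/10)) = 10·log₁₀(112800000) = 80.5 dB SPL.

80.5 dB SPL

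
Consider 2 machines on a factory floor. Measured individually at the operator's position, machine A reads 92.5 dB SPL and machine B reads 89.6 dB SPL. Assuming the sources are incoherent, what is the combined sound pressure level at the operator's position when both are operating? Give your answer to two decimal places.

Uncorrelated sources add in intensity (power), not in dB.
L_total = 10·log₁₀(10^(92.5/10) + 10^(89.6/10)) = 10·log₁₀(2690000000) = 94.30 dB SPL.

94.30 dB SPL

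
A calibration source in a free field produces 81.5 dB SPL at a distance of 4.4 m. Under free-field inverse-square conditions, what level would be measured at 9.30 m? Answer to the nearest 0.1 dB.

Inverse-square spreading gives ΔL = −20·log₁₀(d₂/d₁).
ΔL = −20·log₁₀(9.30/4.4) = -6.50 dB, so L₂ = 81.5 + (-6.50) = 75.0 dB SPL.

75.0 dB SPL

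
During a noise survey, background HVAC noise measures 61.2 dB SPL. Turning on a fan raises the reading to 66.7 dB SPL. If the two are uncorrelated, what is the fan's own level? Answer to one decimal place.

Background correction is a power subtraction:
L_src = 10·log₁₀(10^(66.7/10) − 10^(61.2/10)) = 10·log₁₀(3359000) = 65.3 dB SPL.

65.3 dB SPL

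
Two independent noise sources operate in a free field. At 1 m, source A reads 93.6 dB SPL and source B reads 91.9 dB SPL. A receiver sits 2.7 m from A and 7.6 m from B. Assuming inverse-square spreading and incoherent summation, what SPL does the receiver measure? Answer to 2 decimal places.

At the listener: L_A = 93.6 − 20·log₁₀(2.7) = 84.973 dB; L_B = 91.9 − 20·log₁₀(7.6) = 74.284 dB.
Combined: 10·log₁₀(10^(84.973/10)+10^(74.284/10)) = 85.33 dB SPL.

85.33 dB SPL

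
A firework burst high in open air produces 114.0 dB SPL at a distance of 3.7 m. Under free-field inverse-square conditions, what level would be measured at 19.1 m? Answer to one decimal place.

99.7 dB SPL

Inverse-square spreading gives ΔL = −20·log₁₀(d₂/d₁).
ΔL = −20·log₁₀(19.1/3.7) = -14.26 dB, so L₂ = 114.0 + (-14.26) = 99.7 dB SPL.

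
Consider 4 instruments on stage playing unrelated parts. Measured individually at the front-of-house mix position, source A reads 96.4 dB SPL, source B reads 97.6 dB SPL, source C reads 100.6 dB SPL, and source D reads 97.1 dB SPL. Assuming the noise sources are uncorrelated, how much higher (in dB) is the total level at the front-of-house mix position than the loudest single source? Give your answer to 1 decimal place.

Uncorrelated sources add in intensity (power), not in dB.
L_total = 10·log₁₀(10^(96.4/10) + 10^(97.6/10) + 10^(100.6/10) + 10^(97.1/10)) = 104.27 dB SPL.
Excess over the loudest (100.6 dB): 104.27 − 100.6 = 3.7 dB.

3.7 dB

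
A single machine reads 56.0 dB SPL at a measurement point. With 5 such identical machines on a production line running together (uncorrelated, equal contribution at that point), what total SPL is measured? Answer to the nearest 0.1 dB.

63.0 dB SPL

5 equal incoherent sources raise the level by 10·log₁₀(5) = 6.99 dB.
L_total = 56.0 + 6.99 = 63.0 dB SPL.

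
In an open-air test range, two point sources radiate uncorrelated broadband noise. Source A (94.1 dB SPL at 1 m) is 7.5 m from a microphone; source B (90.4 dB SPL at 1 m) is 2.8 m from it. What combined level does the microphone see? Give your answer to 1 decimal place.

82.7 dB SPL

At the listener: L_A = 94.1 − 20·log₁₀(7.5) = 76.60 dB; L_B = 90.4 − 20·log₁₀(2.8) = 81.46 dB.
Combined: 10·log₁₀(10^(76.60/10)+10^(81.46/10)) = 82.7 dB SPL.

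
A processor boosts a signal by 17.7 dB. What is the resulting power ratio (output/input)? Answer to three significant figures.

58.9

Power ratio = 10^(dB/10).
10^(17.7/10) = 10^(1.770) = 58.9.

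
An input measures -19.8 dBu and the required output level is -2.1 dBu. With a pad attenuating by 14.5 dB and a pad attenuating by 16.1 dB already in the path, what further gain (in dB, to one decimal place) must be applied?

The required make-up gain is the shortfall in the dB sum.
G = -2.1 − (-19.8) + 14.5 + 16.1 = 48.3 dB.

48.3 dB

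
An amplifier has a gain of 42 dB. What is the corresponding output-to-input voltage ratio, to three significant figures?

Voltage ratio = 10^(dB/20).
10^(42/20) = 10^(2.100) = 126.

126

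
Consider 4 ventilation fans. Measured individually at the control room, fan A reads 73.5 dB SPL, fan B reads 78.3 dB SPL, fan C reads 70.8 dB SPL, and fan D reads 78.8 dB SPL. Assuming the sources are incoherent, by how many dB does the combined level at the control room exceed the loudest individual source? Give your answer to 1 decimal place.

3.7 dB

Incoherent sources sum as intensities:
L_total = 10·log₁₀(10^(73.5/10) + 10^(78.3/10) + 10^(70.8/10) + 10^(78.8/10)) = 82.50 dB SPL.
Excess over the loudest (78.8 dB): 82.50 − 78.8 = 3.7 dB.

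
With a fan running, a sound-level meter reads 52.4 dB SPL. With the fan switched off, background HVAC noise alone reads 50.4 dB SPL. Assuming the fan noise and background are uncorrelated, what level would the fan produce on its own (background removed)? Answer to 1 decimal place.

48.1 dB SPL

Subtract intensities: L_src = 10·log₁₀(10^(L_total/10) − 10^(L_bg/10)).
L_src = 10·log₁₀(10^(52.4/10) − 10^(50.4/10)) = 10·log₁₀(64130) = 48.1 dB SPL.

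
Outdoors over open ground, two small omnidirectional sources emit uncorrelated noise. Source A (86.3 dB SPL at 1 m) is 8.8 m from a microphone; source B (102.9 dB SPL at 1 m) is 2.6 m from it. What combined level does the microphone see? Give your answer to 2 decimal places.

94.61 dB SPL

At the listener: L_A = 86.3 − 20·log₁₀(8.8) = 67.410 dB; L_B = 102.9 − 20·log₁₀(2.6) = 94.601 dB.
Combined: 10·log₁₀(10^(67.410/10)+10^(94.601/10)) = 94.61 dB SPL.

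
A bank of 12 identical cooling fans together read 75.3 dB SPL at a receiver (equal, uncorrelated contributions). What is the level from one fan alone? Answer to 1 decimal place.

64.5 dB SPL

12 equal incoherent sources add 10·log₁₀(12) = 10.79 dB over one source.
L_one = 75.3 − 10.79 = 64.5 dB SPL.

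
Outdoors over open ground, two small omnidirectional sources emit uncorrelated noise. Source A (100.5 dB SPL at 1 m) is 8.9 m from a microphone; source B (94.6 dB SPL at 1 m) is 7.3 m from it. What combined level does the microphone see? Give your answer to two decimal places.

82.92 dB SPL

At the listener: L_A = 100.5 − 20·log₁₀(8.9) = 81.512 dB; L_B = 94.6 − 20·log₁₀(7.3) = 77.334 dB.
Combined: 10·log₁₀(10^(81.512/10)+10^(77.334/10)) = 82.92 dB SPL.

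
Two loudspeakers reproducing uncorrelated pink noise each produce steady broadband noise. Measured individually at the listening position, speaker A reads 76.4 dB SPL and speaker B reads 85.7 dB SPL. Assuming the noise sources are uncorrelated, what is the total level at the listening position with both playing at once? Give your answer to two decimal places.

Uncorrelated sources add in intensity (power), not in dB.
L_total = 10·log₁₀(10^(76.4/10) + 10^(85.7/10)) = 10·log₁₀(415200000) = 86.18 dB SPL.

86.18 dB SPL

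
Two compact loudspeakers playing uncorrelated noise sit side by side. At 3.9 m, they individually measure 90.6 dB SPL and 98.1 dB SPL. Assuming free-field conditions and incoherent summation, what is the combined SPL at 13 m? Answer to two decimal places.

Combined at 3.9 m: 10·log₁₀(10^(90.6/10)+10^(98.1/10)) = 98.811 dB SPL.
Then apply −20·log₁₀(13/3.9) = -10.458 dB → 88.35 dB SPL.

88.35 dB SPL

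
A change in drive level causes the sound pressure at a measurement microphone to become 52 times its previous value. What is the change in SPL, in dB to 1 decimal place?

34.3 dB

SPL change from a pressure ratio uses the 20·log₁₀ form:
20·log₁₀(52) = 34.3 dB.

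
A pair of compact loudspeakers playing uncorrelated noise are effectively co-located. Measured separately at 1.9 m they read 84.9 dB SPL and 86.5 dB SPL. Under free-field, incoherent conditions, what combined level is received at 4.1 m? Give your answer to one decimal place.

Combined at 1.9 m: 10·log₁₀(10^(84.9/10)+10^(86.5/10)) = 88.78 dB SPL.
Then apply −20·log₁₀(4.1/1.9) = -6.68 dB → 82.1 dB SPL.

82.1 dB SPL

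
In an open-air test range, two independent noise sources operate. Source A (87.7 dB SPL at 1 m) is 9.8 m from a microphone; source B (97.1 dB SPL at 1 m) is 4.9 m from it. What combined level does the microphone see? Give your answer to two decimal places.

83.42 dB SPL

At the listener: L_A = 87.7 − 20·log₁₀(9.8) = 67.875 dB; L_B = 97.1 − 20·log₁₀(4.9) = 83.296 dB.
Combined: 10·log₁₀(10^(67.875/10)+10^(83.296/10)) = 83.42 dB SPL.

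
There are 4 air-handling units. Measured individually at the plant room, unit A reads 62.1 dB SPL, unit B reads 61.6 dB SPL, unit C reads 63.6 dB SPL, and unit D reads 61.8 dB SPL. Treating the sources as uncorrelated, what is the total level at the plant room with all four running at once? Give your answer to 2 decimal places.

Incoherent sources sum as intensities:
L_total = 10·log₁₀(10^(62.1/10) + 10^(61.6/10) + 10^(63.6/10) + 10^(61.8/10)) = 10·log₁₀(6872000) = 68.37 dB SPL.

68.37 dB SPL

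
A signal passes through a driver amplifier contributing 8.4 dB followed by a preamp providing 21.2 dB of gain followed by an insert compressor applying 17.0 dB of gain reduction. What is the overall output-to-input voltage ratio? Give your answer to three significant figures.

Net gain = 8.4 + 21.2 + (−17.0) = 12.6 dB.
Voltage ratio = 10^(12.6/20) = 4.27.

4.27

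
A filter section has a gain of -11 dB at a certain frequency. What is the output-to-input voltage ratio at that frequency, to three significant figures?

0.282

Voltage ratio = 10^(dB/20).
10^(-11/20) = 10^(-0.5500) = 0.282.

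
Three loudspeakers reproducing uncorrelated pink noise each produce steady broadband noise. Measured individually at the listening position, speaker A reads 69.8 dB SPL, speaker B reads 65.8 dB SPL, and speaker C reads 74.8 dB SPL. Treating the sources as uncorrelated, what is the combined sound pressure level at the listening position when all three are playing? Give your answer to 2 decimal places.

Uncorrelated sources add in intensity (power), not in dB.
L_total = 10·log₁₀(10^(69.8/10) + 10^(65.8/10) + 10^(74.8/10)) = 10·log₁₀(43550000) = 76.39 dB SPL.

76.39 dB SPL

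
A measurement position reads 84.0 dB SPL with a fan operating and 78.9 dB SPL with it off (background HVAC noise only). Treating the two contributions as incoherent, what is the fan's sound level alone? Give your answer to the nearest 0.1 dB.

Background correction is a power subtraction:
L_src = 10·log₁₀(10^(84.0/10) − 10^(78.9/10)) = 10·log₁₀(173600000) = 82.4 dB SPL.

82.4 dB SPL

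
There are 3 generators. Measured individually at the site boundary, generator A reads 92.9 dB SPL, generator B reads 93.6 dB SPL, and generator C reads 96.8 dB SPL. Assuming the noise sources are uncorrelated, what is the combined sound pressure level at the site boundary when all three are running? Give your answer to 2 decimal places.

99.56 dB SPL

Incoherent sources sum as intensities:
L_total = 10·log₁₀(10^(92.9/10) + 10^(93.6/10) + 10^(96.8/10)) = 10·log₁₀(9027000000) = 99.56 dB SPL.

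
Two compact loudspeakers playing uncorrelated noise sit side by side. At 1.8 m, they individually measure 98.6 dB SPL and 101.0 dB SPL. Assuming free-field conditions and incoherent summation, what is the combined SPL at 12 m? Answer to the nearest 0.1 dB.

86.5 dB SPL

Combined at 1.8 m: 10·log₁₀(10^(98.6/10)+10^(101.0/10)) = 102.97 dB SPL.
Then apply −20·log₁₀(12/1.8) = -16.48 dB → 86.5 dB SPL.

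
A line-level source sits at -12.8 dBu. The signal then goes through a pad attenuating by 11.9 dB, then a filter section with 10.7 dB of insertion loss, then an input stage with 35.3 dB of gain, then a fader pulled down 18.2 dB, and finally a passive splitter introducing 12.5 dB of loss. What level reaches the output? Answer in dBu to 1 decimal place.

-30.8 dBu

Cascaded gains and losses add directly in dB.
-12.8 − 11.9 − 10.7 + 35.3 − 18.2 − 12.5 = -30.8 dBu.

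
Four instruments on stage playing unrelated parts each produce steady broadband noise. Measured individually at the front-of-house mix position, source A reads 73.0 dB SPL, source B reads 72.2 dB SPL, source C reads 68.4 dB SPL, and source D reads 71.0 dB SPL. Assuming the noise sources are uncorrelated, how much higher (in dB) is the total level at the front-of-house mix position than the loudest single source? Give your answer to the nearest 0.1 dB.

4.5 dB

Uncorrelated sources add in intensity (power), not in dB.
L_total = 10·log₁₀(10^(73.0/10) + 10^(72.2/10) + 10^(68.4/10) + 10^(71.0/10)) = 77.49 dB SPL.
Excess over the loudest (73.0 dB): 77.49 − 73.0 = 4.5 dB.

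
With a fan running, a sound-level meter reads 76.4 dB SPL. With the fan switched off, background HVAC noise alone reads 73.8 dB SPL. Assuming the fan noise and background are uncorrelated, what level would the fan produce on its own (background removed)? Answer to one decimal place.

72.9 dB SPL

Remove the background by subtracting linear intensities:
L_src = 10·log₁₀(10^(76.4/10) − 10^(73.8/10)) = 10·log₁₀(19660000) = 72.9 dB SPL.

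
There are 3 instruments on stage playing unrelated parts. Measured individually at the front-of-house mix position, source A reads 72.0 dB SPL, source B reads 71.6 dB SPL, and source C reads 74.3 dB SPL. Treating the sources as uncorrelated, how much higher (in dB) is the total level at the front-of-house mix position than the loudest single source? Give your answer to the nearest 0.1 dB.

3.3 dB

Add the sources as powers (linear), then convert back to dB:
L_total = 10·log₁₀(10^(72.0/10) + 10^(71.6/10) + 10^(74.3/10)) = 77.58 dB SPL.
Excess over the loudest (74.3 dB): 77.58 − 74.3 = 3.3 dB.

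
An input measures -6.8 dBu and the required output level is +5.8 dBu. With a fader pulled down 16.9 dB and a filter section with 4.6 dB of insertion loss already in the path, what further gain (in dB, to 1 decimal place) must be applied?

34.1 dB

The required make-up gain is the shortfall in the dB sum.
G = +5.8 − (-6.8) + 16.9 + 4.6 = 34.1 dB.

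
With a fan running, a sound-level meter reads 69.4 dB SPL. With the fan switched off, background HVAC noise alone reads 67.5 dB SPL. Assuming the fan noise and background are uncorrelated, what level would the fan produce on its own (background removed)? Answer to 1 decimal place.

Remove the background by subtracting linear intensities:
L_src = 10·log₁₀(10^(69.4/10) − 10^(67.5/10)) = 10·log₁₀(3086000) = 64.9 dB SPL.

64.9 dB SPL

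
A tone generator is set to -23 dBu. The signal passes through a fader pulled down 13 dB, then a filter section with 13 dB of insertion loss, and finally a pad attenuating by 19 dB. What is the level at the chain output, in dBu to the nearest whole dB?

-68 dBu

Cascaded gains and losses add directly in dB.
-23 − 13 − 13 − 19 = -68 dBu.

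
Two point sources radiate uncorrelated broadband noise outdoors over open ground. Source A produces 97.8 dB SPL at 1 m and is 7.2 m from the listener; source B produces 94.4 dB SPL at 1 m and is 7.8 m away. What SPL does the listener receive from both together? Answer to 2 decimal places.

82.08 dB SPL

At the listener: L_A = 97.8 − 20·log₁₀(7.2) = 80.653 dB; L_B = 94.4 − 20·log₁₀(7.8) = 76.558 dB.
Combined: 10·log₁₀(10^(80.653/10)+10^(76.558/10)) = 82.08 dB SPL.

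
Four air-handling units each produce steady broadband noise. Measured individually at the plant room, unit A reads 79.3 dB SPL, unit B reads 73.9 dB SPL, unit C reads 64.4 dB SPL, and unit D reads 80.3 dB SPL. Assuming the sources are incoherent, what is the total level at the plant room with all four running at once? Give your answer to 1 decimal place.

83.4 dB SPL

Add the sources as powers (linear), then convert back to dB:
L_total = 10·log₁₀(10^(79.3/10) + 10^(73.9/10) + 10^(64.4/10) + 10^(80.3/10)) = 10·log₁₀(219600000) = 83.4 dB SPL.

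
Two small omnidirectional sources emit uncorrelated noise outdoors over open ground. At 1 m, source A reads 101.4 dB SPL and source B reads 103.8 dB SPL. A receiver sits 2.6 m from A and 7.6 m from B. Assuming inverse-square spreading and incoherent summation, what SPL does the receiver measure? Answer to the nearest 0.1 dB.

93.9 dB SPL

At the listener: L_A = 101.4 − 20·log₁₀(2.6) = 93.10 dB; L_B = 103.8 − 20·log₁₀(7.6) = 86.18 dB.
Combined: 10·log₁₀(10^(93.10/10)+10^(86.18/10)) = 93.9 dB SPL.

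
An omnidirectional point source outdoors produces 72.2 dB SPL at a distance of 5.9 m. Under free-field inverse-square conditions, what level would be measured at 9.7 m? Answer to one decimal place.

Inverse-square spreading gives ΔL = −20·log₁₀(d₂/d₁).
ΔL = −20·log₁₀(9.7/5.9) = -4.32 dB, so L₂ = 72.2 + (-4.32) = 67.9 dB SPL.

67.9 dB SPL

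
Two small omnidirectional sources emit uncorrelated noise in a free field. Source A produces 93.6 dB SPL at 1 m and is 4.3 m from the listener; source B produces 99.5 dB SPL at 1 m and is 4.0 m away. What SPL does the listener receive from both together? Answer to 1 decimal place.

88.3 dB SPL

At the listener: L_A = 93.6 − 20·log₁₀(4.3) = 80.93 dB; L_B = 99.5 − 20·log₁₀(4.0) = 87.46 dB.
Combined: 10·log₁₀(10^(80.93/10)+10^(87.46/10)) = 88.3 dB SPL.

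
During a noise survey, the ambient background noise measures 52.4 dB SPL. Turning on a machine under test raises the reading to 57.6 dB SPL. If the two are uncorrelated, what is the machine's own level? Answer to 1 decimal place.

Subtract intensities: L_src = 10·log₁₀(10^(L_total/10) − 10^(L_bg/10)).
L_src = 10·log₁₀(10^(57.6/10) − 10^(52.4/10)) = 10·log₁₀(401700) = 56.0 dB SPL.

56.0 dB SPL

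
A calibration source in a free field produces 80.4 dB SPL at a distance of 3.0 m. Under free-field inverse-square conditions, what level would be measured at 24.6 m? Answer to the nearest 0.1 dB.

Free-field point source: level drops by 20·log₁₀ of the distance ratio.
ΔL = −20·log₁₀(24.6/3.0) = -18.28 dB, so L₂ = 80.4 + (-18.28) = 62.1 dB SPL.

62.1 dB SPL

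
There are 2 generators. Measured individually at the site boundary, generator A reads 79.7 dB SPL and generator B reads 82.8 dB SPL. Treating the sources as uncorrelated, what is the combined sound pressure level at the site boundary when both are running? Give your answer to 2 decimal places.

Uncorrelated sources add in intensity (power), not in dB.
L_total = 10·log₁₀(10^(79.7/10) + 10^(82.8/10)) = 10·log₁₀(283900000) = 84.53 dB SPL.

84.53 dB SPL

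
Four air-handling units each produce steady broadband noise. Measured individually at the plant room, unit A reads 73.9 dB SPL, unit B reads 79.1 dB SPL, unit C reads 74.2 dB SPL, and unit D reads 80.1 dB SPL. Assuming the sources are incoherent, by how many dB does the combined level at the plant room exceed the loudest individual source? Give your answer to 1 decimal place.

3.6 dB

Add the sources as powers (linear), then convert back to dB:
L_total = 10·log₁₀(10^(73.9/10) + 10^(79.1/10) + 10^(74.2/10) + 10^(80.1/10)) = 83.70 dB SPL.
Excess over the loudest (80.1 dB): 83.70 − 80.1 = 3.6 dB.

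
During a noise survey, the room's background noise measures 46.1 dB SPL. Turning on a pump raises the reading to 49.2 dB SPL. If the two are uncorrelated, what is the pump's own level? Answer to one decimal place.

Remove the background by subtracting linear intensities:
L_src = 10·log₁₀(10^(49.2/10) − 10^(46.1/10)) = 10·log₁₀(42440) = 46.3 dB SPL.

46.3 dB SPL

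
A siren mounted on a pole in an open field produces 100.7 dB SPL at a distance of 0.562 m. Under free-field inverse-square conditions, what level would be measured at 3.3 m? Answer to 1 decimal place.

Free-field point source: level drops by 20·log₁₀ of the distance ratio.
ΔL = −20·log₁₀(3.3/0.562) = -15.38 dB, so L₂ = 100.7 + (-15.38) = 85.3 dB SPL.

85.3 dB SPL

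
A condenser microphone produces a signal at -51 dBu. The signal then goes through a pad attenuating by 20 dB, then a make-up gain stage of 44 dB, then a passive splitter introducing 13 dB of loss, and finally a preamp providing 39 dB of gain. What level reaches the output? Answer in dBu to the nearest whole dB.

In dB, series stages simply add:
-51 − 20 + 44 − 13 + 39 = -1 dBu.

-1 dBu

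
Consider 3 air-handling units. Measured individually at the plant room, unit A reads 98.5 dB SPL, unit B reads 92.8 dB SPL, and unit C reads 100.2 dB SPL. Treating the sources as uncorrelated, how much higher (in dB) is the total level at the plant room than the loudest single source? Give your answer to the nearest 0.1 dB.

Uncorrelated sources add in intensity (power), not in dB.
L_total = 10·log₁₀(10^(98.5/10) + 10^(92.8/10) + 10^(100.2/10)) = 102.89 dB SPL.
Excess over the loudest (100.2 dB): 102.89 − 100.2 = 2.7 dB.

2.7 dB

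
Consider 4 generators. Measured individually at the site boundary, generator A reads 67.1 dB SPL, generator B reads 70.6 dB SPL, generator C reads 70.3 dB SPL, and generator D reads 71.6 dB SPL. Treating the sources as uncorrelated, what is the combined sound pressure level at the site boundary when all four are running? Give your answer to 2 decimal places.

Uncorrelated sources add in intensity (power), not in dB.
L_total = 10·log₁₀(10^(67.1/10) + 10^(70.6/10) + 10^(70.3/10) + 10^(71.6/10)) = 10·log₁₀(41780000) = 76.21 dB SPL.

76.21 dB SPL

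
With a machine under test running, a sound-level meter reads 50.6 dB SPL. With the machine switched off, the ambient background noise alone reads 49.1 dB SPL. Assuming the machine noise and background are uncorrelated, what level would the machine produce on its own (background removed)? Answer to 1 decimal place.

45.3 dB SPL

Remove the background by subtracting linear intensities:
L_src = 10·log₁₀(10^(50.6/10) − 10^(49.1/10)) = 10·log₁₀(33530) = 45.3 dB SPL.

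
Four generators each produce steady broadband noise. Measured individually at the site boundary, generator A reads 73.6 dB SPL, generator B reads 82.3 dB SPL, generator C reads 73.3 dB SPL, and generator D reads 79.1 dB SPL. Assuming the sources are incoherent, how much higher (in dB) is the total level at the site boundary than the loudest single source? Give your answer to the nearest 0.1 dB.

Uncorrelated sources add in intensity (power), not in dB.
L_total = 10·log₁₀(10^(73.6/10) + 10^(82.3/10) + 10^(73.3/10) + 10^(79.1/10)) = 84.70 dB SPL.
Excess over the loudest (82.3 dB): 84.70 − 82.3 = 2.4 dB.

2.4 dB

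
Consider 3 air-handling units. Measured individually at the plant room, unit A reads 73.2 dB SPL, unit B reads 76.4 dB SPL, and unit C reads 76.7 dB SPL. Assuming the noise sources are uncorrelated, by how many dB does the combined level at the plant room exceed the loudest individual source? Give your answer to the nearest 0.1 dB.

3.8 dB

Uncorrelated sources add in intensity (power), not in dB.
L_total = 10·log₁₀(10^(73.2/10) + 10^(76.4/10) + 10^(76.7/10)) = 80.47 dB SPL.
Excess over the loudest (76.7 dB): 80.47 − 76.7 = 3.8 dB.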